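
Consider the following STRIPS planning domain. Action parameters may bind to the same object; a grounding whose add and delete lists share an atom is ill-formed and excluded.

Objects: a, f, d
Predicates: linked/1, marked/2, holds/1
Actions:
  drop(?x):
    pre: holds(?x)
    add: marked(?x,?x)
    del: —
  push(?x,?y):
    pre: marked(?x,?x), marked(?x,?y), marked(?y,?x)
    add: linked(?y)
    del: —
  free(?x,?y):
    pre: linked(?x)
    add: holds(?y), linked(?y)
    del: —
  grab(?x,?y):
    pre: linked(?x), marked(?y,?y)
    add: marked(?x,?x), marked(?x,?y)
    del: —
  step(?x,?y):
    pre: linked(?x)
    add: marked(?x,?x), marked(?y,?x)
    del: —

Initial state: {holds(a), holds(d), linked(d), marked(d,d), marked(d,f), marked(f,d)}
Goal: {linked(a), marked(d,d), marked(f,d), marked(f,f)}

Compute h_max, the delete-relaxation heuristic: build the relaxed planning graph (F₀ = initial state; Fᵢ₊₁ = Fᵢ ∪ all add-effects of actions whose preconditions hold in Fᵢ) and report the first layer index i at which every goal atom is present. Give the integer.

F0 = init (6 atoms)
F1 = F0 ∪ {holds(f), linked(a), linked(f), marked(a,a), marked(a,d)}  (11 atoms)
F2 = F1 ∪ {marked(a,f), marked(d,a), marked(f,a), marked(f,f)}  (15 atoms)
goal ⊆ F2  ⇒  h_max = 2

2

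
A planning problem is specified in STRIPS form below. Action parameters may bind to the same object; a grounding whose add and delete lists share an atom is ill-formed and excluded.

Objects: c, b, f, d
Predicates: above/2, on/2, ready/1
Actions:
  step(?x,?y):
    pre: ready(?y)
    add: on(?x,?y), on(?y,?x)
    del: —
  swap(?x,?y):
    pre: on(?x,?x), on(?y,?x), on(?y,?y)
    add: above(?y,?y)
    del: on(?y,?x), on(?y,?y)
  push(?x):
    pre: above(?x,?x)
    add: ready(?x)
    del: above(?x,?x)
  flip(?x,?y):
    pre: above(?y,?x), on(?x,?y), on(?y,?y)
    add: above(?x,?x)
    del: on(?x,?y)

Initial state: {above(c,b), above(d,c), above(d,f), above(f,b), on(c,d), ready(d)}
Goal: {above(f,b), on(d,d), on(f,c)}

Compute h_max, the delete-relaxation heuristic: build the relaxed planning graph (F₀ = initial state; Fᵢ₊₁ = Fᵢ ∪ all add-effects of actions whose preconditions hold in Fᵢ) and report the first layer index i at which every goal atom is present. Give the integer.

4

F0 = init (6 atoms)
F1 = F0 ∪ {on(b,d), on(d,b), on(d,c), on(d,d), on(d,f), on(f,d)}  (12 atoms)
F2 = F1 ∪ {above(c,c), above(d,d), above(f,f)}  (15 atoms)
F3 = F2 ∪ {ready(c), ready(f)}  (17 atoms)
F4 = F3 ∪ {on(b,c), on(b,f), on(c,b), on(c,c), on(c,f), on(f,b), on(f,c), on(f,f)}  (25 atoms)
goal ⊆ F4  ⇒  h_max = 4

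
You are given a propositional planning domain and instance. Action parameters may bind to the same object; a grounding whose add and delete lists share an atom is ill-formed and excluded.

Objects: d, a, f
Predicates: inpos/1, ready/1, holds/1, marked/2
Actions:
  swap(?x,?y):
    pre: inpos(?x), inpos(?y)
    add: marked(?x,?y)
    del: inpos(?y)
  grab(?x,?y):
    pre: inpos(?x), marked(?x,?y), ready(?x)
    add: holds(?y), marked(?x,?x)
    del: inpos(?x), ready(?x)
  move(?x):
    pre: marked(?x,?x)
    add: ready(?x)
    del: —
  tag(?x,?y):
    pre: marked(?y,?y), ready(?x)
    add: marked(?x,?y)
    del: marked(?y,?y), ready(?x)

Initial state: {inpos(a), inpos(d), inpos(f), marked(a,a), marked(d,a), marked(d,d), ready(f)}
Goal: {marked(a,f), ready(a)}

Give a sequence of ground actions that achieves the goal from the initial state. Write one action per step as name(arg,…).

1. swap(a,f)  →  {inpos(a), inpos(d), marked(a,a), marked(a,f), marked(d,a), marked(d,d), ready(f)}
2. move(a)  →  {inpos(a), inpos(d), marked(a,a), marked(a,f), marked(d,a), marked(d,d), ready(a), ready(f)}

swap(a,f); move(a)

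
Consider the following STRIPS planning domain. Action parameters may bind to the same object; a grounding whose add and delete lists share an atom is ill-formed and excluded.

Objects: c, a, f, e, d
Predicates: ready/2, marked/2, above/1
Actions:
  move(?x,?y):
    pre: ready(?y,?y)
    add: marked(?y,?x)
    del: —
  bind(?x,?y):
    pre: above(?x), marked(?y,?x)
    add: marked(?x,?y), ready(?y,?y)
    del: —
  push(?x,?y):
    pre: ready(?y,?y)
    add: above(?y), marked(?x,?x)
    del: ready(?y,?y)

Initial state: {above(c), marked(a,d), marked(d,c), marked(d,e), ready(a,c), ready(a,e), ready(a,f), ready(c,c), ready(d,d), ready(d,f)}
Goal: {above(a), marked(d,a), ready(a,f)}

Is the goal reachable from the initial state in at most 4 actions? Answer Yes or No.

1. push(c,d)  →  {above(c), above(d), marked(a,d), marked(c,c), marked(d,c), marked(d,e), ready(a,c), ready(a,e), ready(a,f), ready(c,c), ready(d,f)}
2. bind(d,a)  →  {above(c), above(d), marked(a,d), marked(c,c), marked(d,a), marked(d,c), marked(d,e), ready(a,a), ready(a,c), ready(a,e), ready(a,f), ready(c,c), ready(d,f)}
3. push(c,a)  →  {above(a), above(c), above(d), marked(a,d), marked(c,c), marked(d,a), marked(d,c), marked(d,e), ready(a,c), ready(a,e), ready(a,f), ready(c,c), ready(d,f)}
optimal plan length = 3; 3 ≤ 4

Yes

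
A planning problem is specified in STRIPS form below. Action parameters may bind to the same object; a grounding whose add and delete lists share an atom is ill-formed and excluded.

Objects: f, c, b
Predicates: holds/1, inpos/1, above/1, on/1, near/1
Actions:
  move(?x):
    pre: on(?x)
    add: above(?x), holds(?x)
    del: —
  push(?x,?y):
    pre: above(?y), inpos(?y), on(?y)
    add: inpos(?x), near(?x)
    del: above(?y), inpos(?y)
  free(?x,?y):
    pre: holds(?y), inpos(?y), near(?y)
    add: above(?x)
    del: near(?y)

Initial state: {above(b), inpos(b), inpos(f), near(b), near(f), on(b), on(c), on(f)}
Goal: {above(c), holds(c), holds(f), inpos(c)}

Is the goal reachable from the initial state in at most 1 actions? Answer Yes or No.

1. move(f)  →  {above(b), above(f), holds(f), inpos(b), inpos(f), near(b), near(f), on(b), on(c), on(f)}
2. move(c)  →  {above(b), above(c), above(f), holds(c), holds(f), inpos(b), inpos(f), near(b), near(f), on(b), on(c), on(f)}
3. push(c,f)  →  {above(b), above(c), holds(c), holds(f), inpos(b), inpos(c), near(b), near(c), near(f), on(b), on(c), on(f)}
optimal plan length = 3; 3 > 1

No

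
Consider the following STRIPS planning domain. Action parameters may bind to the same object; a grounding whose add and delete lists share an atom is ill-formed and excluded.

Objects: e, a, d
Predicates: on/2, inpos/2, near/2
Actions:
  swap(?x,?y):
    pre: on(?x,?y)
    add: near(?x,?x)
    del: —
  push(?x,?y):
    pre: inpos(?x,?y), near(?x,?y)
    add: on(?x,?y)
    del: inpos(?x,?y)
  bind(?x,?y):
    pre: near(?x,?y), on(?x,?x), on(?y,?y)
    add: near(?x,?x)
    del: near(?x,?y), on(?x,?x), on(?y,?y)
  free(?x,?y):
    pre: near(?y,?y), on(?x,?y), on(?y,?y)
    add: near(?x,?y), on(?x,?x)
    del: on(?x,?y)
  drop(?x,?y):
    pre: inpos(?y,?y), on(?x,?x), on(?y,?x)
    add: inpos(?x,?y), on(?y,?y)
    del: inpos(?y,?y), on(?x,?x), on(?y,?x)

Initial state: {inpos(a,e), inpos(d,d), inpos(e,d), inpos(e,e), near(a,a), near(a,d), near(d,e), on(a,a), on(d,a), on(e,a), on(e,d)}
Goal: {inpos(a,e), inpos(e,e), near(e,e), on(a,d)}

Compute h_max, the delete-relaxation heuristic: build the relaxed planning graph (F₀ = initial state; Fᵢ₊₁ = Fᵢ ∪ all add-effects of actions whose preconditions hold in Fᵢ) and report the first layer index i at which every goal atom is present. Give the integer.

2

F0 = init (11 atoms)
F1 = F0 ∪ {inpos(a,d), near(d,a), near(d,d), near(e,a), near(e,e), on(d,d), on(e,e)}  (18 atoms)
F2 = F1 ∪ {inpos(d,e), near(e,d), on(a,d)}  (21 atoms)
goal ⊆ F2  ⇒  h_max = 2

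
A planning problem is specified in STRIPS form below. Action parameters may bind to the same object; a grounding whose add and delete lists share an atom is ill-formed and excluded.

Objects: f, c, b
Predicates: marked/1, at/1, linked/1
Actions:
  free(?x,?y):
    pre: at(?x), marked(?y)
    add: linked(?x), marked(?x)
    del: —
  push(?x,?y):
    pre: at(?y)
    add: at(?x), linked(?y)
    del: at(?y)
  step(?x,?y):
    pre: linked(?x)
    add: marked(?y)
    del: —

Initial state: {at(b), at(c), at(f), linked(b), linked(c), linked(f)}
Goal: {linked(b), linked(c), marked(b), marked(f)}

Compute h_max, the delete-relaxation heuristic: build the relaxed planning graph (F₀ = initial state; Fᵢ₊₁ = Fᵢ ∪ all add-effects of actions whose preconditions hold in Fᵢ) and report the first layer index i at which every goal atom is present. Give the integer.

F0 = init (6 atoms)
F1 = F0 ∪ {marked(b), marked(c), marked(f)}  (9 atoms)
goal ⊆ F1  ⇒  h_max = 1

1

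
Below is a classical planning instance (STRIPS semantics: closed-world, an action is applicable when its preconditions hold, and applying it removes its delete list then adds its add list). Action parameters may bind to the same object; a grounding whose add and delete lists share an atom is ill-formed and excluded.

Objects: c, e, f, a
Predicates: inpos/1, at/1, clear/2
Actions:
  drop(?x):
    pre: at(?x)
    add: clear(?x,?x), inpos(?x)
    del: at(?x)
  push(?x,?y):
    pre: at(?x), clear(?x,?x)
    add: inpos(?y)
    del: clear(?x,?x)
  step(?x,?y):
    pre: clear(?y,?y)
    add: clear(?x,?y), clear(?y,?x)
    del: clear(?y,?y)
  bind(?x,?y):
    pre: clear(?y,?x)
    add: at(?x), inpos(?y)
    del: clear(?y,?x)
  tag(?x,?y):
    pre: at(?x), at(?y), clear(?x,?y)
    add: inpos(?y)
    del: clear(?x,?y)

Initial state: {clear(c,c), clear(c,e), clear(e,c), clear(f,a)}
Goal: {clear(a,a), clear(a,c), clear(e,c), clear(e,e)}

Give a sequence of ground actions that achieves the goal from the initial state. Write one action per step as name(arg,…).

1. step(a,c)  →  {clear(a,c), clear(c,a), clear(c,e), clear(e,c), clear(f,a)}
2. bind(e,c)  →  {at(e), clear(a,c), clear(c,a), clear(e,c), clear(f,a), inpos(c)}
3. drop(e)  →  {clear(a,c), clear(c,a), clear(e,c), clear(e,e), clear(f,a), inpos(c), inpos(e)}
4. bind(a,c)  →  {at(a), clear(a,c), clear(e,c), clear(e,e), clear(f,a), inpos(c), inpos(e)}
5. drop(a)  →  {clear(a,a), clear(a,c), clear(e,c), clear(e,e), clear(f,a), inpos(a), inpos(c), inpos(e)}

step(a,c); bind(e,c); drop(e); bind(a,c); drop(a)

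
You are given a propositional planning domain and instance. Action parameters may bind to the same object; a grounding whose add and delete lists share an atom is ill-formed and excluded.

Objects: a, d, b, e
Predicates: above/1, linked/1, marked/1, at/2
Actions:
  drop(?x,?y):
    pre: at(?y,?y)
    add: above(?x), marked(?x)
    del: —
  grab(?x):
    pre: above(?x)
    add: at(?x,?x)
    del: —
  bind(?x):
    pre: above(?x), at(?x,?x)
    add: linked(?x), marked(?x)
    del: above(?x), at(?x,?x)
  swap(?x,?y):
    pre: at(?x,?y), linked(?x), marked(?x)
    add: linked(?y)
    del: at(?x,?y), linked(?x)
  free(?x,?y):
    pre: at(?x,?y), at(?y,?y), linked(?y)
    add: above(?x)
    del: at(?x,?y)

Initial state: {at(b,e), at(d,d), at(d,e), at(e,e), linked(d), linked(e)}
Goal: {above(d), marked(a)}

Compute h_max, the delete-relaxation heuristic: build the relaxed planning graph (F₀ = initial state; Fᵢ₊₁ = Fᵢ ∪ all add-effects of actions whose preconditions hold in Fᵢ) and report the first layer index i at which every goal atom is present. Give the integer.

F0 = init (6 atoms)
F1 = F0 ∪ {above(a), above(b), above(d), above(e), marked(a), marked(b), marked(d), marked(e)}  (14 atoms)
goal ⊆ F1  ⇒  h_max = 1

1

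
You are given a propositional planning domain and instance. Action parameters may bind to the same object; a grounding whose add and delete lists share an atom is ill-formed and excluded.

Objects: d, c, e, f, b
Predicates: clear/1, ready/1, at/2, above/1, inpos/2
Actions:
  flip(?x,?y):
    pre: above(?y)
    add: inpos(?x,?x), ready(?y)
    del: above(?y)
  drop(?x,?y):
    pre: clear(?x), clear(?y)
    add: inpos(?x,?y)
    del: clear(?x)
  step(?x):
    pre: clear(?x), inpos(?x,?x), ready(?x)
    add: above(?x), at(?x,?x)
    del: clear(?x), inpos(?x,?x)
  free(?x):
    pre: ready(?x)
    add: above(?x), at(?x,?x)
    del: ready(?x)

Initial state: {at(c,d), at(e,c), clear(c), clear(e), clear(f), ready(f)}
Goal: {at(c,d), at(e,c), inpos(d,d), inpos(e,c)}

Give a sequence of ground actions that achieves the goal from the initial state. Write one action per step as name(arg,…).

1. drop(e,c)  →  {at(c,d), at(e,c), clear(c), clear(f), inpos(e,c), ready(f)}
2. free(f)  →  {above(f), at(c,d), at(e,c), at(f,f), clear(c), clear(f), inpos(e,c)}
3. flip(d,f)  →  {at(c,d), at(e,c), at(f,f), clear(c), clear(f), inpos(d,d), inpos(e,c), ready(f)}

drop(e,c); free(f); flip(d,f)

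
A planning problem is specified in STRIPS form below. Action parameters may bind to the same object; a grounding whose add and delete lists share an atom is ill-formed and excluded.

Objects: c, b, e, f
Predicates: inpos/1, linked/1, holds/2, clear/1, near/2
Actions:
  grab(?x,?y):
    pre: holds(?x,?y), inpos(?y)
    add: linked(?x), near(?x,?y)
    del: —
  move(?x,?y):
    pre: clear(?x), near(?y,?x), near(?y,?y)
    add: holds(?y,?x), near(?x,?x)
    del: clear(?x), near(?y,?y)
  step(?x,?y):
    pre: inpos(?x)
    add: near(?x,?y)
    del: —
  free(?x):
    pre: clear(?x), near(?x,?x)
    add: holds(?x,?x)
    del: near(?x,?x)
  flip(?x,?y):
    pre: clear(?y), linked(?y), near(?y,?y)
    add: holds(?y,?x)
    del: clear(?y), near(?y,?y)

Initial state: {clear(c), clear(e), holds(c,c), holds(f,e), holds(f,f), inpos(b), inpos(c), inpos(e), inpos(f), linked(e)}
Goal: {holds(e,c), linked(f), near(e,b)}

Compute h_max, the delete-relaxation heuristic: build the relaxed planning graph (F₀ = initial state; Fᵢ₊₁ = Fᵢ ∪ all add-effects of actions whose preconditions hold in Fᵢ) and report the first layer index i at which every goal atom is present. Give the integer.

2

F0 = init (10 atoms)
F1 = F0 ∪ {linked(c), linked(f), near(b,b), near(b,c), near(b,e), near(b,f), near(c,b), near(c,c), near(c,e), near(c,f), near(e,b), near(e,c), near(e,e), near(e,f), near(f,b), near(f,c), near(f,e), near(f,f)}  (28 atoms)
F2 = F1 ∪ {holds(b,c), holds(b,e), holds(c,b), holds(c,e), holds(c,f), holds(e,b), holds(e,c), holds(e,e), holds(e,f), holds(f,c)}  (38 atoms)
goal ⊆ F2  ⇒  h_max = 2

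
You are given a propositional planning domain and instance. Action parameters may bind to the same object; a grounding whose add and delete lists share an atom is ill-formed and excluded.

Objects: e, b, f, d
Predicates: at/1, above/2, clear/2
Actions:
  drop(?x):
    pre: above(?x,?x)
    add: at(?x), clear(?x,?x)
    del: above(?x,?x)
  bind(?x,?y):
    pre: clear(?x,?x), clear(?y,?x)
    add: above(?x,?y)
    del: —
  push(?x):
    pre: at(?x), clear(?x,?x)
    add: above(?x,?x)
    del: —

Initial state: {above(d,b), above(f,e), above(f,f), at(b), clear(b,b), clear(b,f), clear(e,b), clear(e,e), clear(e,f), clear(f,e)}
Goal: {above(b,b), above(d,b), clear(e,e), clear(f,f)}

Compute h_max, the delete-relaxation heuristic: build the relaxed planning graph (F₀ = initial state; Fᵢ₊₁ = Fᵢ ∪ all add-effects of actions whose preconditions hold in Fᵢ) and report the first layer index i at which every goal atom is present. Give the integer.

F0 = init (10 atoms)
F1 = F0 ∪ {above(b,b), above(b,e), above(e,e), above(e,f), at(f), clear(f,f)}  (16 atoms)
goal ⊆ F1  ⇒  h_max = 1

1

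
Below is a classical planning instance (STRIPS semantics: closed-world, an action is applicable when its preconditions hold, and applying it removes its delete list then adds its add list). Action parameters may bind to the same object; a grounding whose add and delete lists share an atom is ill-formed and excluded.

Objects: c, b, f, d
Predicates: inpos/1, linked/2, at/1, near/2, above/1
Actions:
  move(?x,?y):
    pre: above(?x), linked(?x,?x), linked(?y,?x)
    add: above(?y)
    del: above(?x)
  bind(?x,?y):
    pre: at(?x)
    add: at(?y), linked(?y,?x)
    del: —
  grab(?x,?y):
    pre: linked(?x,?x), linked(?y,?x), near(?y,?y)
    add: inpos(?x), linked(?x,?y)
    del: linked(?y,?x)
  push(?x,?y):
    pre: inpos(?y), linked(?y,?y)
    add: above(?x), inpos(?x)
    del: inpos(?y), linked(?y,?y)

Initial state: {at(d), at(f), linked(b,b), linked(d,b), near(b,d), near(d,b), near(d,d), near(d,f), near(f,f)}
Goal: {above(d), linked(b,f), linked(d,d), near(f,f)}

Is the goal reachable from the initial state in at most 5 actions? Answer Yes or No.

1. bind(f,b)  →  {at(b), at(d), at(f), linked(b,b), linked(b,f), linked(d,b), near(b,d), near(d,b), near(d,d), near(d,f), near(f,f)}
2. bind(d,d)  →  {at(b), at(d), at(f), linked(b,b), linked(b,f), linked(d,b), linked(d,d), near(b,d), near(d,b), near(d,d), near(d,f), near(f,f)}
3. grab(b,d)  →  {at(b), at(d), at(f), inpos(b), linked(b,b), linked(b,d), linked(b,f), linked(d,d), near(b,d), near(d,b), near(d,d), near(d,f), near(f,f)}
4. push(d,b)  →  {above(d), at(b), at(d), at(f), inpos(d), linked(b,d), linked(b,f), linked(d,d), near(b,d), near(d,b), near(d,d), near(d,f), near(f,f)}
optimal plan length = 4; 4 ≤ 5

Yes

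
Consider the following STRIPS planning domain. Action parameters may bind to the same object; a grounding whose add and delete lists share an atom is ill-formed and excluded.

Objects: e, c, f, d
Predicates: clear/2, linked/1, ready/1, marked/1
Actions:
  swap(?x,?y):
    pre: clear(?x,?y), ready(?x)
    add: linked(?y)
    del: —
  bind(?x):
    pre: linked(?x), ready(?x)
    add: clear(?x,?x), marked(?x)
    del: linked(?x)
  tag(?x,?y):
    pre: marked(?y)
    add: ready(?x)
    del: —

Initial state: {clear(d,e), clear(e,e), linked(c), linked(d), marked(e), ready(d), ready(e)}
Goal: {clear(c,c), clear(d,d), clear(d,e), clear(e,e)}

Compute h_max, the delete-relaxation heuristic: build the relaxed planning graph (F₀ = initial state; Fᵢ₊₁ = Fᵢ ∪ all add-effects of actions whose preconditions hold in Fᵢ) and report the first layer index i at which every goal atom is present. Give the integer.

F0 = init (7 atoms)
F1 = F0 ∪ {clear(d,d), linked(e), marked(d), ready(c), ready(f)}  (12 atoms)
F2 = F1 ∪ {clear(c,c), marked(c)}  (14 atoms)
goal ⊆ F2  ⇒  h_max = 2

2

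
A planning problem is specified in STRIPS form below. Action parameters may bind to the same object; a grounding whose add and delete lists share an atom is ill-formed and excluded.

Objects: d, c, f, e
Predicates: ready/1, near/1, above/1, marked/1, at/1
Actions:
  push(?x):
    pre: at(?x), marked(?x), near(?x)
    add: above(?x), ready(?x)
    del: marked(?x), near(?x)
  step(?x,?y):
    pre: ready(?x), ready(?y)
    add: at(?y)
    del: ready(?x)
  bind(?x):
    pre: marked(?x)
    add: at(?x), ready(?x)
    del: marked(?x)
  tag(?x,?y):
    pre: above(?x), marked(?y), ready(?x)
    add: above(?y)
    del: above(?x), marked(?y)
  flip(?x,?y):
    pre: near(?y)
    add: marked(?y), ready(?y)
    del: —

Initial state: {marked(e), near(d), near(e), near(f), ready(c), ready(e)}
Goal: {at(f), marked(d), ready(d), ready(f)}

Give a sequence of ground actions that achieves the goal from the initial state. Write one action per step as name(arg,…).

1. flip(d,d)  →  {marked(d), marked(e), near(d), near(e), near(f), ready(c), ready(d), ready(e)}
2. flip(d,f)  →  {marked(d), marked(e), marked(f), near(d), near(e), near(f), ready(c), ready(d), ready(e), ready(f)}
3. step(c,f)  →  {at(f), marked(d), marked(e), marked(f), near(d), near(e), near(f), ready(d), ready(e), ready(f)}

flip(d,d); flip(d,f); step(c,f)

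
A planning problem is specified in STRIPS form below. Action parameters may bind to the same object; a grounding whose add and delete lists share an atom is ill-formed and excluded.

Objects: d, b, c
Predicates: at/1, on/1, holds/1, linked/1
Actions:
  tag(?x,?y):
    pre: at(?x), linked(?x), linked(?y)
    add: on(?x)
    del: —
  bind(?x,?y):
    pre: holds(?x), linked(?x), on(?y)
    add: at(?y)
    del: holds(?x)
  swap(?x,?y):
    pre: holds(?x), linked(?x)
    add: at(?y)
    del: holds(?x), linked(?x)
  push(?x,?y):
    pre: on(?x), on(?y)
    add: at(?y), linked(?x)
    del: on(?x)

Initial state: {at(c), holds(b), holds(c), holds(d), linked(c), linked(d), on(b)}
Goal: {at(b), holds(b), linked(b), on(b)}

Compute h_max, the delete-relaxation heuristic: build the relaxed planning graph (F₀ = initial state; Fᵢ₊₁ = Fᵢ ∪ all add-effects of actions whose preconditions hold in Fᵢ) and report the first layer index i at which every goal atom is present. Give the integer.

1

F0 = init (7 atoms)
F1 = F0 ∪ {at(b), at(d), linked(b), on(c)}  (11 atoms)
goal ⊆ F1  ⇒  h_max = 1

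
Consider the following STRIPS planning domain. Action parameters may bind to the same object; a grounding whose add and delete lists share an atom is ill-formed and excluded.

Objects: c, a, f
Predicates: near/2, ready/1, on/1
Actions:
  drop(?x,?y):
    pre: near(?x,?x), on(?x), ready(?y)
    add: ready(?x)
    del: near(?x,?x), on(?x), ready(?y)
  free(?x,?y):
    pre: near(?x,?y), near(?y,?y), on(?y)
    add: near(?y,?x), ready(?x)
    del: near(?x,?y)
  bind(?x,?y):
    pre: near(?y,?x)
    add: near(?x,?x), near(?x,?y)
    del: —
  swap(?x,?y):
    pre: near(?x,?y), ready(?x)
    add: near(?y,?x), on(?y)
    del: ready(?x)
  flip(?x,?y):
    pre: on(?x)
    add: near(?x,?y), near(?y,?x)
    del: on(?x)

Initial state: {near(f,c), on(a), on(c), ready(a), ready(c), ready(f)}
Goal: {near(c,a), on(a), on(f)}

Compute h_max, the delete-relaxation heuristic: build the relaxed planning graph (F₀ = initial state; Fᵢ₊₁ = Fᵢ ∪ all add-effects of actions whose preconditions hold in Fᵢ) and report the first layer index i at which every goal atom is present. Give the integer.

F0 = init (6 atoms)
F1 = F0 ∪ {near(a,a), near(a,c), near(a,f), near(c,a), near(c,c), near(c,f), near(f,a)}  (13 atoms)
F2 = F1 ∪ {near(f,f), on(f)}  (15 atoms)
goal ⊆ F2  ⇒  h_max = 2

2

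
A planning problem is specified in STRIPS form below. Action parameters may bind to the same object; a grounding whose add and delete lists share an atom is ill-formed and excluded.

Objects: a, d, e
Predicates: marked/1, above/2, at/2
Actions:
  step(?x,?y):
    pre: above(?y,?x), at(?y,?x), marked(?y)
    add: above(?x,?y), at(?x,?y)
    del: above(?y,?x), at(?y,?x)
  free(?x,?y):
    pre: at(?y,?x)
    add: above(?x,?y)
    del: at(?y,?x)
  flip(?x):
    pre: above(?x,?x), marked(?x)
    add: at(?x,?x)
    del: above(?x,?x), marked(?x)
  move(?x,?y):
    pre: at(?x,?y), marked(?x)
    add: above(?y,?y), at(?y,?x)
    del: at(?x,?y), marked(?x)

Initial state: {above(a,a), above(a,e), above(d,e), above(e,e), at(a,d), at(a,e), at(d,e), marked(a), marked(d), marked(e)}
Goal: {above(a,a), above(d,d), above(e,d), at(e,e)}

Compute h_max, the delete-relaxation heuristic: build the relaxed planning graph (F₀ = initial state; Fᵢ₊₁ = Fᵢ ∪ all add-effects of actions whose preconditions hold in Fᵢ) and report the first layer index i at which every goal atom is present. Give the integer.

1

F0 = init (10 atoms)
F1 = F0 ∪ {above(d,a), above(d,d), above(e,a), above(e,d), at(a,a), at(d,a), at(e,a), at(e,d), at(e,e)}  (19 atoms)
goal ⊆ F1  ⇒  h_max = 1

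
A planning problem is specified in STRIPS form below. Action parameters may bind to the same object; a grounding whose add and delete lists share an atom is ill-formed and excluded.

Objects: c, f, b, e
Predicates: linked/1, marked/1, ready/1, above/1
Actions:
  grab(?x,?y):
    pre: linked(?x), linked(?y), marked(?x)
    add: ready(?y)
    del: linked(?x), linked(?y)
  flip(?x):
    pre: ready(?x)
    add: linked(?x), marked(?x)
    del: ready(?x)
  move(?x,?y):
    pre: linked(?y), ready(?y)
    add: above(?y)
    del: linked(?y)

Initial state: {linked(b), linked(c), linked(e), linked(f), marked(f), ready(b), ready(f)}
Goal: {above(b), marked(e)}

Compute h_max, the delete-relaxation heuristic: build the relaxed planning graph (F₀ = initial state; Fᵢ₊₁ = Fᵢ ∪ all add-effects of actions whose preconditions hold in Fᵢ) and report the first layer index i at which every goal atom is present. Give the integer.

F0 = init (7 atoms)
F1 = F0 ∪ {above(b), above(f), marked(b), ready(c), ready(e)}  (12 atoms)
F2 = F1 ∪ {above(c), above(e), marked(c), marked(e)}  (16 atoms)
goal ⊆ F2  ⇒  h_max = 2

2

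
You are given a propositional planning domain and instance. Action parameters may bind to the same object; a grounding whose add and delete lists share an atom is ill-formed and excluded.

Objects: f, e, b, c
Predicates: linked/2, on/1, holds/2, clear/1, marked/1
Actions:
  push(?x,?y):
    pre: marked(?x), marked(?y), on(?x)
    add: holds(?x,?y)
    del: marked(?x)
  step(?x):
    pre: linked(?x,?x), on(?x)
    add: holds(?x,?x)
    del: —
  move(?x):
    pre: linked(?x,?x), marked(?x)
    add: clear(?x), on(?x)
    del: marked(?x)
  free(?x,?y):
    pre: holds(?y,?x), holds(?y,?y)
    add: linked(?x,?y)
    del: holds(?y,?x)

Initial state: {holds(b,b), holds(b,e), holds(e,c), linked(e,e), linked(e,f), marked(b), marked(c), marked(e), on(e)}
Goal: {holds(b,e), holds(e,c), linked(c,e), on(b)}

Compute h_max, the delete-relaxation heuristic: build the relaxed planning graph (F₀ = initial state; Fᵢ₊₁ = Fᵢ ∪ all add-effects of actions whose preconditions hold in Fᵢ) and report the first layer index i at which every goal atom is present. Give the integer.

F0 = init (9 atoms)
F1 = F0 ∪ {clear(e), holds(e,b), holds(e,e), linked(b,b), linked(e,b)}  (14 atoms)
F2 = F1 ∪ {clear(b), linked(b,e), linked(c,e), on(b)}  (18 atoms)
goal ⊆ F2  ⇒  h_max = 2

2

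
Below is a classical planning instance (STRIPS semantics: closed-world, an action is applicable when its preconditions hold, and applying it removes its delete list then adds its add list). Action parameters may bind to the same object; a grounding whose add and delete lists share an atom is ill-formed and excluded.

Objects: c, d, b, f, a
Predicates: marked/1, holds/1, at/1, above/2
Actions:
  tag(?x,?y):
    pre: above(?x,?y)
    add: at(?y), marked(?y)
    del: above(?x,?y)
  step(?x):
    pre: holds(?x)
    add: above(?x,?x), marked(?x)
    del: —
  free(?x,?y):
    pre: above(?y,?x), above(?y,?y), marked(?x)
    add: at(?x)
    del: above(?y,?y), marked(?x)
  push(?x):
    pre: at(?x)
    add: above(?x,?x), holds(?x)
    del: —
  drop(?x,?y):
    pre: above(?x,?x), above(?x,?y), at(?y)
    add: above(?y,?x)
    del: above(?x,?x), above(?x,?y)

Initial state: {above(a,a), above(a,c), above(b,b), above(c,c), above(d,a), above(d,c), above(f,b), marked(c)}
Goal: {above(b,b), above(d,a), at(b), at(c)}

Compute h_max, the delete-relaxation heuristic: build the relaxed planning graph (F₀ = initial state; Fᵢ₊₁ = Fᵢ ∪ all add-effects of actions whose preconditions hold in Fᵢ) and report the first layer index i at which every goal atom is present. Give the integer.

F0 = init (8 atoms)
F1 = F0 ∪ {at(a), at(b), at(c), marked(a), marked(b)}  (13 atoms)
goal ⊆ F1  ⇒  h_max = 1

1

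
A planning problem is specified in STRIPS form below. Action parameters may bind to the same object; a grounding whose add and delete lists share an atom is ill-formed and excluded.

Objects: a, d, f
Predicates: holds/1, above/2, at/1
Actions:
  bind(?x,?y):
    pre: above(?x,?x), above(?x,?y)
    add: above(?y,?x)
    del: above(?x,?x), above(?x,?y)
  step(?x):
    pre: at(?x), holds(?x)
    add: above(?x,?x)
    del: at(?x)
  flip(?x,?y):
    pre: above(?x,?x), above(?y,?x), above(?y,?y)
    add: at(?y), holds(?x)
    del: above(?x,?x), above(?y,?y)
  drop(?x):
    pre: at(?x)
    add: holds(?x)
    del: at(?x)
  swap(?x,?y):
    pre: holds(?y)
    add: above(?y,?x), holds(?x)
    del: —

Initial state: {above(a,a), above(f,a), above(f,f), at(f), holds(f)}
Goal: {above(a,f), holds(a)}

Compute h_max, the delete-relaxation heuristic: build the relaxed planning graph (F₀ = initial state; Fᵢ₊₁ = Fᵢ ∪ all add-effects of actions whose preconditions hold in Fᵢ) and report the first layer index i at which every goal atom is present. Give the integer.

1

F0 = init (5 atoms)
F1 = F0 ∪ {above(a,f), above(f,d), at(a), holds(a), holds(d)}  (10 atoms)
goal ⊆ F1  ⇒  h_max = 1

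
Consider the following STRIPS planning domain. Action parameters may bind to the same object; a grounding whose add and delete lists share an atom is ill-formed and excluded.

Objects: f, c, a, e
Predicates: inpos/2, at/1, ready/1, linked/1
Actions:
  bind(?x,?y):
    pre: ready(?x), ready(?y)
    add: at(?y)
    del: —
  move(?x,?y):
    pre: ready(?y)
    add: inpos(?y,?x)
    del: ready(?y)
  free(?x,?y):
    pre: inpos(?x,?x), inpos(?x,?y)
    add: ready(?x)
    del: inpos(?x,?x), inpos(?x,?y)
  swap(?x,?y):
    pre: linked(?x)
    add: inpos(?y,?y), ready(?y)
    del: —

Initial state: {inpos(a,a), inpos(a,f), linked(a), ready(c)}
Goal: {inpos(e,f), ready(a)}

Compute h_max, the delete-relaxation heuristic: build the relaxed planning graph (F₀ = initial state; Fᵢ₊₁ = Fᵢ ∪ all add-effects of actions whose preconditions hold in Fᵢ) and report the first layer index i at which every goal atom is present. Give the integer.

2

F0 = init (4 atoms)
F1 = F0 ∪ {at(c), inpos(c,a), inpos(c,c), inpos(c,e), inpos(c,f), inpos(e,e), inpos(f,f), ready(a), ready(e), ready(f)}  (14 atoms)
F2 = F1 ∪ {at(a), at(e), at(f), inpos(a,c), inpos(a,e), inpos(e,a), inpos(e,c), inpos(e,f), inpos(f,a), inpos(f,c), inpos(f,e)}  (25 atoms)
goal ⊆ F2  ⇒  h_max = 2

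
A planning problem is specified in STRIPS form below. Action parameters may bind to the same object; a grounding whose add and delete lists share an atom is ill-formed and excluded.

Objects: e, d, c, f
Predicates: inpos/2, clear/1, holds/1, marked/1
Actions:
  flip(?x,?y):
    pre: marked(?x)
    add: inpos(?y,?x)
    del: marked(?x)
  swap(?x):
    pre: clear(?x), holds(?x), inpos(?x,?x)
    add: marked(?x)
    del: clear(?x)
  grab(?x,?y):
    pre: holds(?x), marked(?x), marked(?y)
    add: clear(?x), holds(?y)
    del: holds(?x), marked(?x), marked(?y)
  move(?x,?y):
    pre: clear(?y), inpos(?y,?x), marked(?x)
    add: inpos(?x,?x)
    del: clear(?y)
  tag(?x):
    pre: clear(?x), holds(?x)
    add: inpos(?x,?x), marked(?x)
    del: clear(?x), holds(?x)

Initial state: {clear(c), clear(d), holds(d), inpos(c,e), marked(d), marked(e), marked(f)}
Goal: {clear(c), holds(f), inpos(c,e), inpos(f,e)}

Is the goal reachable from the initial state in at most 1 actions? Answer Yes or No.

1. flip(e,f)  →  {clear(c), clear(d), holds(d), inpos(c,e), inpos(f,e), marked(d), marked(f)}
2. grab(d,f)  →  {clear(c), clear(d), holds(f), inpos(c,e), inpos(f,e)}
optimal plan length = 2; 2 > 1

No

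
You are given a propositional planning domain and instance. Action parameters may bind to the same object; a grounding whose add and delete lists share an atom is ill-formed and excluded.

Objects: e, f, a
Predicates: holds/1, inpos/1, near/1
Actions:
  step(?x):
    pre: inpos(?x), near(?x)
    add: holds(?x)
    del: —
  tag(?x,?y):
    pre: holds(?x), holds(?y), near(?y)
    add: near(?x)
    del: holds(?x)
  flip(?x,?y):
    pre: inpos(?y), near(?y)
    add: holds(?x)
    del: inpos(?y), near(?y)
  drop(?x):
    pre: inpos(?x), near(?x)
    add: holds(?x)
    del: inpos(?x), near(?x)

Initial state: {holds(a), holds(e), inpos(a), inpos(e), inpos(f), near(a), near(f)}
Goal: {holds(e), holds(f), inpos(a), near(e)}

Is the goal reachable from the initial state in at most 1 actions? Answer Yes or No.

No

1. step(f)  →  {holds(a), holds(e), holds(f), inpos(a), inpos(e), inpos(f), near(a), near(f)}
2. tag(e,f)  →  {holds(a), holds(f), inpos(a), inpos(e), inpos(f), near(a), near(e), near(f)}
3. step(e)  →  {holds(a), holds(e), holds(f), inpos(a), inpos(e), inpos(f), near(a), near(e), near(f)}
optimal plan length = 3; 3 > 1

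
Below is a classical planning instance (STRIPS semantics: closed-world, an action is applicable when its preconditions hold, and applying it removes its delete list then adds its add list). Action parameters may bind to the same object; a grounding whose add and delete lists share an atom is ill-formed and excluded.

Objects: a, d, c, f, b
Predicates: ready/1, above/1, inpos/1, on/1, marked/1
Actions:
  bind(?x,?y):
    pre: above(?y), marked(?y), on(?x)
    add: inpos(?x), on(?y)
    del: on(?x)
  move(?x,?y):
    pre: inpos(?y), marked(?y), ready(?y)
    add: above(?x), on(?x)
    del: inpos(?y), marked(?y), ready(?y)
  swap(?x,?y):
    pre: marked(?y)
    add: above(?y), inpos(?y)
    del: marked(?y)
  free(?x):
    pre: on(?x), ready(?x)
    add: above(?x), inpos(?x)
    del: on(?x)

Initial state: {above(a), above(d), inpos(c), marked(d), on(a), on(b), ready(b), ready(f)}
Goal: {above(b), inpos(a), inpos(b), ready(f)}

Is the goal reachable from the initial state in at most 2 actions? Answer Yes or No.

Yes

1. bind(a,d)  →  {above(a), above(d), inpos(a), inpos(c), marked(d), on(b), on(d), ready(b), ready(f)}
2. free(b)  →  {above(a), above(b), above(d), inpos(a), inpos(b), inpos(c), marked(d), on(d), ready(b), ready(f)}
optimal plan length = 2; 2 ≤ 2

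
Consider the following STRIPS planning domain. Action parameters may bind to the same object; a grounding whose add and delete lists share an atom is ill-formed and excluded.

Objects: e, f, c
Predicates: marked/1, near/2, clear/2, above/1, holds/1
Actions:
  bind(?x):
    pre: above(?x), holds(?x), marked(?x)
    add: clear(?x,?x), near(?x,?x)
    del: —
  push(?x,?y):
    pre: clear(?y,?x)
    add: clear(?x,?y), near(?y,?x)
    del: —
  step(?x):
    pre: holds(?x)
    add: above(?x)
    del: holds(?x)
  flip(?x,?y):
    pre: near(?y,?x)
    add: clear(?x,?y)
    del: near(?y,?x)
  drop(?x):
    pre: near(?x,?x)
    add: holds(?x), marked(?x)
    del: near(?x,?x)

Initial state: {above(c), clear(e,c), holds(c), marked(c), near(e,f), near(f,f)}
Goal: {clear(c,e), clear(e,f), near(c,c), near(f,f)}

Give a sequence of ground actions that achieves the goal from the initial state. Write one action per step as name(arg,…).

1. bind(c)  →  {above(c), clear(c,c), clear(e,c), holds(c), marked(c), near(c,c), near(e,f), near(f,f)}
2. push(c,e)  →  {above(c), clear(c,c), clear(c,e), clear(e,c), holds(c), marked(c), near(c,c), near(e,c), near(e,f), near(f,f)}
3. flip(f,e)  →  {above(c), clear(c,c), clear(c,e), clear(e,c), clear(f,e), holds(c), marked(c), near(c,c), near(e,c), near(f,f)}
4. push(e,f)  →  {above(c), clear(c,c), clear(c,e), clear(e,c), clear(e,f), clear(f,e), holds(c), marked(c), near(c,c), near(e,c), near(f,e), near(f,f)}

bind(c); push(c,e); flip(f,e); push(e,f)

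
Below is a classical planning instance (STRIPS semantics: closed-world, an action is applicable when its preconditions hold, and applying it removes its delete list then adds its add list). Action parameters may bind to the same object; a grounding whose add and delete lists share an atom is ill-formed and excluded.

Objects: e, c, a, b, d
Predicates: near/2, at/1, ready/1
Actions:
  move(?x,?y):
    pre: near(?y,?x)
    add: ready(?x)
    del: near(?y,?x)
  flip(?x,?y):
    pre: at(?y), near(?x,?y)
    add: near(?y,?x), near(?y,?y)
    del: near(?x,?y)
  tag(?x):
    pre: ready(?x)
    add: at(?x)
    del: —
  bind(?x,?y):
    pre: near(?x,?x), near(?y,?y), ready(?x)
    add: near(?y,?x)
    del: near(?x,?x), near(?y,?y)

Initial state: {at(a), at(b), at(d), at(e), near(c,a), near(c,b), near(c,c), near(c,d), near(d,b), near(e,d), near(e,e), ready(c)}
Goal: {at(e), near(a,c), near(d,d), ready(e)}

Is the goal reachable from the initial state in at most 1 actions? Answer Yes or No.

No

1. move(e,e)  →  {at(a), at(b), at(d), at(e), near(c,a), near(c,b), near(c,c), near(c,d), near(d,b), near(e,d), ready(c), ready(e)}
2. flip(e,d)  →  {at(a), at(b), at(d), at(e), near(c,a), near(c,b), near(c,c), near(c,d), near(d,b), near(d,d), near(d,e), ready(c), ready(e)}
3. flip(c,a)  →  {at(a), at(b), at(d), at(e), near(a,a), near(a,c), near(c,b), near(c,c), near(c,d), near(d,b), near(d,d), near(d,e), ready(c), ready(e)}
optimal plan length = 3; 3 > 1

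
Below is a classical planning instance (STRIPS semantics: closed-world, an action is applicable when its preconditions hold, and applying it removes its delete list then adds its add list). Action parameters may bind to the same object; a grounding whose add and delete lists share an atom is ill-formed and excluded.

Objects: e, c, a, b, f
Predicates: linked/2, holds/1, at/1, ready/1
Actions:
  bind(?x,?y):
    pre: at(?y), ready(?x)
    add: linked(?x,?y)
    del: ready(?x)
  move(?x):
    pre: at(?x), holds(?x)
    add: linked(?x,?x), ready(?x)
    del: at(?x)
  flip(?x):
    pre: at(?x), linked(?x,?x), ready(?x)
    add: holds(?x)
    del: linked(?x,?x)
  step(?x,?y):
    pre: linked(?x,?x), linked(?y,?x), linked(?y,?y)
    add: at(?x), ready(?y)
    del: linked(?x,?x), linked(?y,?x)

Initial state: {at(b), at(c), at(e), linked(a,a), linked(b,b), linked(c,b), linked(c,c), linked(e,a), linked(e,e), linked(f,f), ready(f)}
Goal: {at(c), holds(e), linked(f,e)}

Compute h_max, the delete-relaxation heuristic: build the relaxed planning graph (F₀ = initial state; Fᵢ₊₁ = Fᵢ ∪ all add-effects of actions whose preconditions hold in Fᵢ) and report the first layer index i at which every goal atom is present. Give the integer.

F0 = init (11 atoms)
F1 = F0 ∪ {at(a), at(f), linked(f,b), linked(f,c), linked(f,e), ready(a), ready(b), ready(c), ready(e)}  (20 atoms)
F2 = F1 ∪ {holds(a), holds(b), holds(c), holds(e), holds(f), linked(a,b), linked(a,c), linked(a,e), linked(a,f), linked(b,a), linked(b,c), linked(b,e), linked(b,f), linked(c,a), linked(c,e), linked(c,f), linked(e,b), linked(e,c), linked(e,f), linked(f,a)}  (40 atoms)
goal ⊆ F2  ⇒  h_max = 2

2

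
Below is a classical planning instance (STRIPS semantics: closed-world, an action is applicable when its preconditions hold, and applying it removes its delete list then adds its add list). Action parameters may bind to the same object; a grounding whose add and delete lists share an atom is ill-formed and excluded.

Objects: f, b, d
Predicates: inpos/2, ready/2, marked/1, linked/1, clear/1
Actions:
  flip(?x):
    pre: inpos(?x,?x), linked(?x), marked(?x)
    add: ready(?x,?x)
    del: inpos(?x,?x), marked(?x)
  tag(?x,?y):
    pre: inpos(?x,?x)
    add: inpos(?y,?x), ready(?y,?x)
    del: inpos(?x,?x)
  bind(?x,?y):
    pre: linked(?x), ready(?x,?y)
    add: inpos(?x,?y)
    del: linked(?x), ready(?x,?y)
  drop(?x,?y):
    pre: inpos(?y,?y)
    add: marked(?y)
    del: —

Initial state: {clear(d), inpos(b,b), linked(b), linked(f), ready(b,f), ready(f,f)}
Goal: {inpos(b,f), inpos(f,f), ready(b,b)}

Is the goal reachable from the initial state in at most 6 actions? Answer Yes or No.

Yes

1. bind(f,f)  →  {clear(d), inpos(b,b), inpos(f,f), linked(b), ready(b,f)}
2. drop(f,b)  →  {clear(d), inpos(b,b), inpos(f,f), linked(b), marked(b), ready(b,f)}
3. flip(b)  →  {clear(d), inpos(f,f), linked(b), ready(b,b), ready(b,f)}
4. bind(b,f)  →  {clear(d), inpos(b,f), inpos(f,f), ready(b,b)}
optimal plan length = 4; 4 ≤ 6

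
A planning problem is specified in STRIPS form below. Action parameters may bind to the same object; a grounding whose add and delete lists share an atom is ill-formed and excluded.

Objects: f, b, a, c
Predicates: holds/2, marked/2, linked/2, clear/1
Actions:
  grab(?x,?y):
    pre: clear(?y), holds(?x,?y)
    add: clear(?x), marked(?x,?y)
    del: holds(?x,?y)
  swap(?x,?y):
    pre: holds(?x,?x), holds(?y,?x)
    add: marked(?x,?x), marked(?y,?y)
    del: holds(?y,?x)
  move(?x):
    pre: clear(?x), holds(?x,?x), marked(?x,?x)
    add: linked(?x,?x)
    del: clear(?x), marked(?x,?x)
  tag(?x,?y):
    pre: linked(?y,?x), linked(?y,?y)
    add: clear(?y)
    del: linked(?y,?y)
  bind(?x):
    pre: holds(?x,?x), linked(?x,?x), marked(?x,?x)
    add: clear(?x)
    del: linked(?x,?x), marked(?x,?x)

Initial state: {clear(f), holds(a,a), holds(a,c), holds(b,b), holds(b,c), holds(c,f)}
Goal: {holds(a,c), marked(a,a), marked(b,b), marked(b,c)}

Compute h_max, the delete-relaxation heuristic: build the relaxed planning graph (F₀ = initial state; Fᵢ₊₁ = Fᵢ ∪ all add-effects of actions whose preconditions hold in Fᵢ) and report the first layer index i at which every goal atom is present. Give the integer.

2

F0 = init (6 atoms)
F1 = F0 ∪ {clear(c), marked(a,a), marked(b,b), marked(c,f)}  (10 atoms)
F2 = F1 ∪ {clear(a), clear(b), marked(a,c), marked(b,c)}  (14 atoms)
goal ⊆ F2  ⇒  h_max = 2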